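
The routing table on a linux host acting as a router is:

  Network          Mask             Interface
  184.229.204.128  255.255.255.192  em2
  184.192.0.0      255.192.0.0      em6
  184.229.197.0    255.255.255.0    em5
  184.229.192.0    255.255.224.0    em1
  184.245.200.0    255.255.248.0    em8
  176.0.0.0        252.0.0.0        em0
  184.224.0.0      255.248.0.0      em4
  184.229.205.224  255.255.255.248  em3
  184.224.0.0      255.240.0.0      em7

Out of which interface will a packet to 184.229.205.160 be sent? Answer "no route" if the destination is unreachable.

em1

Routes whose prefix contains 184.229.205.160:
  184.192.0.0/10 (184.192.0.0 - 184.255.255.255) -> em6
  184.224.0.0/12 (184.224.0.0 - 184.239.255.255) -> em7
  184.224.0.0/13 (184.224.0.0 - 184.231.255.255) -> em4
  184.229.192.0/19 (184.229.192.0 - 184.229.223.255) -> em1
More-specific entries that do NOT match:
  184.229.205.224/29 (184.229.205.224 - 184.229.205.231) does not contain 184.229.205.160
  184.229.204.128/26 (184.229.204.128 - 184.229.204.191) does not contain 184.229.205.160
  184.229.197.0/24 (184.229.197.0 - 184.229.197.255) does not contain 184.229.205.160
  184.245.200.0/21 (184.245.200.0 - 184.245.207.255) does not contain 184.229.205.160
Longest matching prefix is /19 -> interface em1.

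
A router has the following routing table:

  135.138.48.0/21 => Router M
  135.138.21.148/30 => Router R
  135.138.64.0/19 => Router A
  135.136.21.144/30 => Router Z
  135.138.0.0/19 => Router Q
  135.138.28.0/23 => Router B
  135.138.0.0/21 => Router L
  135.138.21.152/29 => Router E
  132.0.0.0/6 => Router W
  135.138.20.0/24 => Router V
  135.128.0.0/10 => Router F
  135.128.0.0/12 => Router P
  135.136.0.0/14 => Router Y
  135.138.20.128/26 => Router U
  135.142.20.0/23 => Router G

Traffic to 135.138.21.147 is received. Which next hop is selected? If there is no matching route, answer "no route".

Routes whose prefix contains 135.138.21.147:
  132.0.0.0/6 (132.0.0.0 - 135.255.255.255) -> Router W
  135.128.0.0/10 (135.128.0.0 - 135.191.255.255) -> Router F
  135.128.0.0/12 (135.128.0.0 - 135.143.255.255) -> Router P
  135.136.0.0/14 (135.136.0.0 - 135.139.255.255) -> Router Y
  135.138.0.0/19 (135.138.0.0 - 135.138.31.255) -> Router Q
More-specific entries that do NOT match:
  135.138.21.148/30 (135.138.21.148 - 135.138.21.151) does not contain 135.138.21.147
  135.136.21.144/30 (135.136.21.144 - 135.136.21.147) does not contain 135.138.21.147
  135.138.21.152/29 (135.138.21.152 - 135.138.21.159) does not contain 135.138.21.147
  135.138.20.128/26 (135.138.20.128 - 135.138.20.191) does not contain 135.138.21.147
  135.138.20.0/24 (135.138.20.0 - 135.138.20.255) does not contain 135.138.21.147
  135.138.28.0/23 (135.138.28.0 - 135.138.29.255) does not contain 135.138.21.147
  135.142.20.0/23 (135.142.20.0 - 135.142.21.255) does not contain 135.138.21.147
  135.138.48.0/21 (135.138.48.0 - 135.138.55.255) does not contain 135.138.21.147
  135.138.0.0/21 (135.138.0.0 - 135.138.7.255) does not contain 135.138.21.147
Longest matching prefix is /19 -> next hop Router Q.

Router Q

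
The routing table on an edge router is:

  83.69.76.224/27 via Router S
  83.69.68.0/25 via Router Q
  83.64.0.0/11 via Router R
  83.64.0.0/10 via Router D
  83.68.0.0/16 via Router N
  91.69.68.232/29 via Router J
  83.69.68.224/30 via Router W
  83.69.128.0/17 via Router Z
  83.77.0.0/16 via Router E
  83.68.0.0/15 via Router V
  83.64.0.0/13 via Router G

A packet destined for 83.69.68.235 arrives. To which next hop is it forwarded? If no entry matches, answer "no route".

Routes whose prefix contains 83.69.68.235:
  83.64.0.0/10 (83.64.0.0 - 83.127.255.255) -> Router D
  83.64.0.0/11 (83.64.0.0 - 83.95.255.255) -> Router R
  83.64.0.0/13 (83.64.0.0 - 83.71.255.255) -> Router G
  83.68.0.0/15 (83.68.0.0 - 83.69.255.255) -> Router V
More-specific entries that do NOT match:
  83.69.68.224/30 (83.69.68.224 - 83.69.68.227) does not contain 83.69.68.235
  91.69.68.232/29 (91.69.68.232 - 91.69.68.239) does not contain 83.69.68.235
  83.69.76.224/27 (83.69.76.224 - 83.69.76.255) does not contain 83.69.68.235
  83.69.68.0/25 (83.69.68.0 - 83.69.68.127) does not contain 83.69.68.235
  83.69.128.0/17 (83.69.128.0 - 83.69.255.255) does not contain 83.69.68.235
  83.68.0.0/16 (83.68.0.0 - 83.68.255.255) does not contain 83.69.68.235
  83.77.0.0/16 (83.77.0.0 - 83.77.255.255) does not contain 83.69.68.235
Longest matching prefix is /15 -> next hop Router V.

Router V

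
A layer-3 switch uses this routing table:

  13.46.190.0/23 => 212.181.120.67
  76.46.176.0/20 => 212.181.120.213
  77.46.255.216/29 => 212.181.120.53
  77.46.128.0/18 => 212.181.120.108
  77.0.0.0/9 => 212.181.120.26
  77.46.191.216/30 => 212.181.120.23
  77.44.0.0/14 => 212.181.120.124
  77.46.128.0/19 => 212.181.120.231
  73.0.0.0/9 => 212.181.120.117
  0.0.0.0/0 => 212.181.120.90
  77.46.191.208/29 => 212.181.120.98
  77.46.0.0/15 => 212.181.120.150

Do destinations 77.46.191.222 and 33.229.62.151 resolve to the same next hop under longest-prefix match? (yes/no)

77.46.191.222: longest match 77.46.128.0/18 -> 212.181.120.108
33.229.62.151: longest match 0.0.0.0/0 -> 212.181.120.90

no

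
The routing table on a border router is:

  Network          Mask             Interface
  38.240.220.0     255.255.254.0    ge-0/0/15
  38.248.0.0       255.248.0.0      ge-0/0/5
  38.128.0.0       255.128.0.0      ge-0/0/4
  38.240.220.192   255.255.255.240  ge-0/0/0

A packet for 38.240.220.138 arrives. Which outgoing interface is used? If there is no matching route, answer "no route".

Routes whose prefix contains 38.240.220.138:
  38.128.0.0/9 (38.128.0.0 - 38.255.255.255) -> ge-0/0/4
  38.240.220.0/23 (38.240.220.0 - 38.240.221.255) -> ge-0/0/15
More-specific entries that do NOT match:
  38.240.220.192/28 (38.240.220.192 - 38.240.220.207) does not contain 38.240.220.138
Longest matching prefix is /23 -> interface ge-0/0/15.

ge-0/0/15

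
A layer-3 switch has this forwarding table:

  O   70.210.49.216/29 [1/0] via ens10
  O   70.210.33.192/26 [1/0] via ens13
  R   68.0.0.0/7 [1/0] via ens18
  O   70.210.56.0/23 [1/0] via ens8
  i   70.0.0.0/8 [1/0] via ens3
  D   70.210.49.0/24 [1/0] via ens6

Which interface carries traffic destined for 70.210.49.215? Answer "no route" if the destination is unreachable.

Routes whose prefix contains 70.210.49.215:
  70.0.0.0/8 (70.0.0.0 - 70.255.255.255) -> ens3
  70.210.49.0/24 (70.210.49.0 - 70.210.49.255) -> ens6
More-specific entries that do NOT match:
  70.210.49.216/29 (70.210.49.216 - 70.210.49.223) does not contain 70.210.49.215
  70.210.33.192/26 (70.210.33.192 - 70.210.33.255) does not contain 70.210.49.215
Longest matching prefix is /24 -> interface ens6.

ens6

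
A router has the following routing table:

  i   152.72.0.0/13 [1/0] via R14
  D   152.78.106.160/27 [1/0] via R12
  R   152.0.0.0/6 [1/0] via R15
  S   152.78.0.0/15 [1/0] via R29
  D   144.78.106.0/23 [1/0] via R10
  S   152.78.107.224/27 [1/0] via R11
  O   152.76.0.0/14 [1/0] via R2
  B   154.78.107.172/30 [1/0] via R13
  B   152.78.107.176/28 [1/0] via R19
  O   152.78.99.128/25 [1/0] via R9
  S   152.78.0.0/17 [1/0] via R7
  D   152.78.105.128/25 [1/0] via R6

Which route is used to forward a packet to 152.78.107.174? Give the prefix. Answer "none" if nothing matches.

Entries matching 152.78.107.174:
  152.0.0.0/6 (152.0.0.0 - 155.255.255.255)
  152.72.0.0/13 (152.72.0.0 - 152.79.255.255)
  152.76.0.0/14 (152.76.0.0 - 152.79.255.255)
  152.78.0.0/15 (152.78.0.0 - 152.79.255.255)
  152.78.0.0/17 (152.78.0.0 - 152.78.127.255)
Most specific is 152.78.0.0/17.

152.78.0.0/17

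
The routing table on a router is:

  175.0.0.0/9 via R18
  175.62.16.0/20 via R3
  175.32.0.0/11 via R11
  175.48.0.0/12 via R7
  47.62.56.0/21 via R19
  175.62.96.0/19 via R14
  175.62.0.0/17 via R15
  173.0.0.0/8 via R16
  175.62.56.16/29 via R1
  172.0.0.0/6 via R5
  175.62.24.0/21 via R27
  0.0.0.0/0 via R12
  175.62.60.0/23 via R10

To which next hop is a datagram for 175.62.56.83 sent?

R15

Routes whose prefix contains 175.62.56.83:
  0.0.0.0/0 (default, matches everything) -> R12
  172.0.0.0/6 (172.0.0.0 - 175.255.255.255) -> R5
  175.0.0.0/9 (175.0.0.0 - 175.127.255.255) -> R18
  175.32.0.0/11 (175.32.0.0 - 175.63.255.255) -> R11
  175.48.0.0/12 (175.48.0.0 - 175.63.255.255) -> R7
  175.62.0.0/17 (175.62.0.0 - 175.62.127.255) -> R15
More-specific entries that do NOT match:
  175.62.56.16/29 (175.62.56.16 - 175.62.56.23) does not contain 175.62.56.83
  175.62.60.0/23 (175.62.60.0 - 175.62.61.255) does not contain 175.62.56.83
  47.62.56.0/21 (47.62.56.0 - 47.62.63.255) does not contain 175.62.56.83
  175.62.24.0/21 (175.62.24.0 - 175.62.31.255) does not contain 175.62.56.83
  175.62.16.0/20 (175.62.16.0 - 175.62.31.255) does not contain 175.62.56.83
  175.62.96.0/19 (175.62.96.0 - 175.62.127.255) does not contain 175.62.56.83
Longest matching prefix is /17 -> next hop R15.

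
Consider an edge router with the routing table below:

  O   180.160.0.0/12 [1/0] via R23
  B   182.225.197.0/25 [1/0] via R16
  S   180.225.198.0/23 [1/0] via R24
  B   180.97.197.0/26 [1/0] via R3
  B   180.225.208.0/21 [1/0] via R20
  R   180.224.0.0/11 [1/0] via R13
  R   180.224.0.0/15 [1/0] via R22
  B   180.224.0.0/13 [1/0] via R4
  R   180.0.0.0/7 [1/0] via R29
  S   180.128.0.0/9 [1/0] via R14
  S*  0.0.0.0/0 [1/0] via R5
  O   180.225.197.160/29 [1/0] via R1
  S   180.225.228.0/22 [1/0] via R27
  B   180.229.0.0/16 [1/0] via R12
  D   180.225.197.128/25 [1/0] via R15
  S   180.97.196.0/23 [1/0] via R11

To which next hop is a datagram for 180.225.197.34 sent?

R22

Routes whose prefix contains 180.225.197.34:
  0.0.0.0/0 (default, matches everything) -> R5
  180.0.0.0/7 (180.0.0.0 - 181.255.255.255) -> R29
  180.128.0.0/9 (180.128.0.0 - 180.255.255.255) -> R14
  180.224.0.0/11 (180.224.0.0 - 180.255.255.255) -> R13
  180.224.0.0/13 (180.224.0.0 - 180.231.255.255) -> R4
  180.224.0.0/15 (180.224.0.0 - 180.225.255.255) -> R22
More-specific entries that do NOT match:
  180.225.197.160/29 (180.225.197.160 - 180.225.197.167) does not contain 180.225.197.34
  180.97.197.0/26 (180.97.197.0 - 180.97.197.63) does not contain 180.225.197.34
  182.225.197.0/25 (182.225.197.0 - 182.225.197.127) does not contain 180.225.197.34
  180.225.197.128/25 (180.225.197.128 - 180.225.197.255) does not contain 180.225.197.34
  180.225.198.0/23 (180.225.198.0 - 180.225.199.255) does not contain 180.225.197.34
  180.97.196.0/23 (180.97.196.0 - 180.97.197.255) does not contain 180.225.197.34
  180.225.228.0/22 (180.225.228.0 - 180.225.231.255) does not contain 180.225.197.34
  180.225.208.0/21 (180.225.208.0 - 180.225.215.255) does not contain 180.225.197.34
  180.229.0.0/16 (180.229.0.0 - 180.229.255.255) does not contain 180.225.197.34
Longest matching prefix is /15 -> next hop R22.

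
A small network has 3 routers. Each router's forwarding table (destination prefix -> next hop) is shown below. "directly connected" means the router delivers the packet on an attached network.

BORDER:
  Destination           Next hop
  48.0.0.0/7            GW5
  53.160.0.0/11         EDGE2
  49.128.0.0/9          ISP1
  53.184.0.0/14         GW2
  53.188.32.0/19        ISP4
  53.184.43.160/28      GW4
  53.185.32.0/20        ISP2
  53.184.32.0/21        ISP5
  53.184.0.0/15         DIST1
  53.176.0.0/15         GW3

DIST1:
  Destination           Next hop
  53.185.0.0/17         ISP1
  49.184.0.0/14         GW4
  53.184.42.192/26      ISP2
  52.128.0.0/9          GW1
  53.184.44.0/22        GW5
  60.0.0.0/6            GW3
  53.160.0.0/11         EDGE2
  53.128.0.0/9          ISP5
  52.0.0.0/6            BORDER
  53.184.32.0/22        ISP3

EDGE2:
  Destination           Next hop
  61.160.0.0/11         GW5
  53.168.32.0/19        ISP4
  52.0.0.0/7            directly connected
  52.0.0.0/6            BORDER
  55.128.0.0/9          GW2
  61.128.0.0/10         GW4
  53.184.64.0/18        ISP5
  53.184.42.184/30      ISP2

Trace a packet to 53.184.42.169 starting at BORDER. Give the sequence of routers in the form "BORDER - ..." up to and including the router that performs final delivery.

At BORDER: longest match for 53.184.42.169 is 53.184.0.0/15 -> DIST1
At DIST1: longest match for 53.184.42.169 is 53.160.0.0/11 -> EDGE2
At EDGE2: longest match for 53.184.42.169 is 52.0.0.0/7 -> directly connected

BORDER - DIST1 - EDGE2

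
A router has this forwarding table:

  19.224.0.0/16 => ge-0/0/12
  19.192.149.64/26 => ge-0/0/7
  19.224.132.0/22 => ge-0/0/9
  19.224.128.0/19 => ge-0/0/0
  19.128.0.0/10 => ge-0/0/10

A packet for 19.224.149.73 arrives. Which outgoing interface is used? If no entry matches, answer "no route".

ge-0/0/0

Routes whose prefix contains 19.224.149.73:
  19.224.0.0/16 (19.224.0.0 - 19.224.255.255) -> ge-0/0/12
  19.224.128.0/19 (19.224.128.0 - 19.224.159.255) -> ge-0/0/0
More-specific entries that do NOT match:
  19.192.149.64/26 (19.192.149.64 - 19.192.149.127) does not contain 19.224.149.73
  19.224.132.0/22 (19.224.132.0 - 19.224.135.255) does not contain 19.224.149.73
Longest matching prefix is /19 -> interface ge-0/0/0.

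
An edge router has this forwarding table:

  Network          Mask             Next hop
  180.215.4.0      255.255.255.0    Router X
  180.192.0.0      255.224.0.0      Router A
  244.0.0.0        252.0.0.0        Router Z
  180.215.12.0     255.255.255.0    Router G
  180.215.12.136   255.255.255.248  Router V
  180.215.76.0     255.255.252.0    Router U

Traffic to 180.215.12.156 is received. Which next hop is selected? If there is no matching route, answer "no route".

Routes whose prefix contains 180.215.12.156:
  180.192.0.0/11 (180.192.0.0 - 180.223.255.255) -> Router A
  180.215.12.0/24 (180.215.12.0 - 180.215.12.255) -> Router G
More-specific entries that do NOT match:
  180.215.12.136/29 (180.215.12.136 - 180.215.12.143) does not contain 180.215.12.156
Longest matching prefix is /24 -> next hop Router G.

Router G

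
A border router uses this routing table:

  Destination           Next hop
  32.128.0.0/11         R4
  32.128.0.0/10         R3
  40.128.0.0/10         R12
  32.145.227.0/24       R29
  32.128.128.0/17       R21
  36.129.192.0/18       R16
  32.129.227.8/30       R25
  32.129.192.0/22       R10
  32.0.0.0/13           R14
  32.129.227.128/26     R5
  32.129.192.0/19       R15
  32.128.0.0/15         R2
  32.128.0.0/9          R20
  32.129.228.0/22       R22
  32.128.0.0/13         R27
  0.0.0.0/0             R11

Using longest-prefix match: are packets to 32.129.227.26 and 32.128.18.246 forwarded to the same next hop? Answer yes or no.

32.129.227.26: longest match 32.128.0.0/15 -> R2
32.128.18.246: longest match 32.128.0.0/15 -> R2

yes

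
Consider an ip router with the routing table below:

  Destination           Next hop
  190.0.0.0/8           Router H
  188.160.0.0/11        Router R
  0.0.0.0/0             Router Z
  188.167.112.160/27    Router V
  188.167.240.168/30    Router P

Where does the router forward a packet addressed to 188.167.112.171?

Routes whose prefix contains 188.167.112.171:
  0.0.0.0/0 (default, matches everything) -> Router Z
  188.160.0.0/11 (188.160.0.0 - 188.191.255.255) -> Router R
  188.167.112.160/27 (188.167.112.160 - 188.167.112.191) -> Router V
More-specific entries that do NOT match:
  188.167.240.168/30 (188.167.240.168 - 188.167.240.171) does not contain 188.167.112.171
Longest matching prefix is /27 -> next hop Router V.

Router V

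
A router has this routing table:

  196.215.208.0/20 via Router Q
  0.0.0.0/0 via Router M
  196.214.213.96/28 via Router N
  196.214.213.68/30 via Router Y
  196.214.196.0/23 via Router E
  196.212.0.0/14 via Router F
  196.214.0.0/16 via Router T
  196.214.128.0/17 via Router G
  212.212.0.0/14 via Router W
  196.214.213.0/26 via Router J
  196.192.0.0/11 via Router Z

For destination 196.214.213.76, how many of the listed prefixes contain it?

5

Prefixes containing 196.214.213.76:
  0.0.0.0/0 (default, matches everything)
  196.192.0.0/11 (196.192.0.0 - 196.223.255.255)
  196.212.0.0/14 (196.212.0.0 - 196.215.255.255)
  196.214.0.0/16 (196.214.0.0 - 196.214.255.255)
  196.214.128.0/17 (196.214.128.0 - 196.214.255.255)
Total matching entries: 5.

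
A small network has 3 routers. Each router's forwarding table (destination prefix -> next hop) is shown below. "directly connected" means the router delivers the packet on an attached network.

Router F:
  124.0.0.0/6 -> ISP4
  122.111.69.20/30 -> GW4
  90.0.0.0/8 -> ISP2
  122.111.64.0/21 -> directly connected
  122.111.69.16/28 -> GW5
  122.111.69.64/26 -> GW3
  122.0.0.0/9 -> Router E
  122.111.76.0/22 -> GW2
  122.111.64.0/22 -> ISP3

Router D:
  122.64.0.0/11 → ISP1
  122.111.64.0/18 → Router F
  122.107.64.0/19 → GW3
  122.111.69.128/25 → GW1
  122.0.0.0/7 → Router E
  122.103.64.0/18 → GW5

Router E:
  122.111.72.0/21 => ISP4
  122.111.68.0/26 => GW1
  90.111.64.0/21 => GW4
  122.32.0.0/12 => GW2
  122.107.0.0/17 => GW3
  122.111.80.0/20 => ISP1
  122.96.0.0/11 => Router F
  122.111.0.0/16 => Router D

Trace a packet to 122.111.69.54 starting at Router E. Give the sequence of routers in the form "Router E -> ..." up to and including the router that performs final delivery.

Router E -> Router D -> Router F

At Router E: longest match for 122.111.69.54 is 122.111.0.0/16 -> Router D
At Router D: longest match for 122.111.69.54 is 122.111.64.0/18 -> Router F
At Router F: longest match for 122.111.69.54 is 122.111.64.0/21 -> directly connected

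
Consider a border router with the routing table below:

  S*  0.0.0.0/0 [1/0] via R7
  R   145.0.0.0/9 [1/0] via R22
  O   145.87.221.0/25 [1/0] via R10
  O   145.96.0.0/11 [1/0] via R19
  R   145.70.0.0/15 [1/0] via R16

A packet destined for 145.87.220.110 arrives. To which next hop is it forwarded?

Routes whose prefix contains 145.87.220.110:
  0.0.0.0/0 (default, matches everything) -> R7
  145.0.0.0/9 (145.0.0.0 - 145.127.255.255) -> R22
More-specific entries that do NOT match:
  145.87.221.0/25 (145.87.221.0 - 145.87.221.127) does not contain 145.87.220.110
  145.70.0.0/15 (145.70.0.0 - 145.71.255.255) does not contain 145.87.220.110
  145.96.0.0/11 (145.96.0.0 - 145.127.255.255) does not contain 145.87.220.110
Longest matching prefix is /9 -> next hop R22.

R22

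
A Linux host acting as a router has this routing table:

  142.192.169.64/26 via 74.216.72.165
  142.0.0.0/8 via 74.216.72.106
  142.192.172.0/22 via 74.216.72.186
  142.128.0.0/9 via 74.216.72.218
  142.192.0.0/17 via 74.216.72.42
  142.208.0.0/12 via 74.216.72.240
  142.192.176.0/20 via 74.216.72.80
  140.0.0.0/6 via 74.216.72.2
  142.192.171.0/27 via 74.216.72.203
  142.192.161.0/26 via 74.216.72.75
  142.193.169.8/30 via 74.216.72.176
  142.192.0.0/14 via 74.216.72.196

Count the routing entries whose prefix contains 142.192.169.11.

Prefixes containing 142.192.169.11:
  140.0.0.0/6 (140.0.0.0 - 143.255.255.255)
  142.0.0.0/8 (142.0.0.0 - 142.255.255.255)
  142.128.0.0/9 (142.128.0.0 - 142.255.255.255)
  142.192.0.0/14 (142.192.0.0 - 142.195.255.255)
Total matching entries: 4.

4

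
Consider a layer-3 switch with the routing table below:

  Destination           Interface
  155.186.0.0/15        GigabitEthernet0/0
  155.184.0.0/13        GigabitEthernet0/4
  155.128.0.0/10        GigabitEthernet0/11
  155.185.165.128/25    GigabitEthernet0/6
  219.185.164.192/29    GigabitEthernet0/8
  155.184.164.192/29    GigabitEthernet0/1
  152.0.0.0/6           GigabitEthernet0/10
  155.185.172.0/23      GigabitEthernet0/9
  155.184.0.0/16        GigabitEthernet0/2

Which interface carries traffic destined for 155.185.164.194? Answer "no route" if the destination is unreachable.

GigabitEthernet0/4

Routes whose prefix contains 155.185.164.194:
  152.0.0.0/6 (152.0.0.0 - 155.255.255.255) -> GigabitEthernet0/10
  155.128.0.0/10 (155.128.0.0 - 155.191.255.255) -> GigabitEthernet0/11
  155.184.0.0/13 (155.184.0.0 - 155.191.255.255) -> GigabitEthernet0/4
More-specific entries that do NOT match:
  219.185.164.192/29 (219.185.164.192 - 219.185.164.199) does not contain 155.185.164.194
  155.184.164.192/29 (155.184.164.192 - 155.184.164.199) does not contain 155.185.164.194
  155.185.165.128/25 (155.185.165.128 - 155.185.165.255) does not contain 155.185.164.194
  155.185.172.0/23 (155.185.172.0 - 155.185.173.255) does not contain 155.185.164.194
  155.184.0.0/16 (155.184.0.0 - 155.184.255.255) does not contain 155.185.164.194
  155.186.0.0/15 (155.186.0.0 - 155.187.255.255) does not contain 155.185.164.194
Longest matching prefix is /13 -> interface GigabitEthernet0/4.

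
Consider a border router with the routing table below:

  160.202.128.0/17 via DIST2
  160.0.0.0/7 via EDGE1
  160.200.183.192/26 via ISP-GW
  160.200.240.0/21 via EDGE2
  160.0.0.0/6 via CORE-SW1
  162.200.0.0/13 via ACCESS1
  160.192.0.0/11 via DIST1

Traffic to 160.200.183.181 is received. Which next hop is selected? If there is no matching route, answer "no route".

Routes whose prefix contains 160.200.183.181:
  160.0.0.0/6 (160.0.0.0 - 163.255.255.255) -> CORE-SW1
  160.0.0.0/7 (160.0.0.0 - 161.255.255.255) -> EDGE1
  160.192.0.0/11 (160.192.0.0 - 160.223.255.255) -> DIST1
More-specific entries that do NOT match:
  160.200.183.192/26 (160.200.183.192 - 160.200.183.255) does not contain 160.200.183.181
  160.200.240.0/21 (160.200.240.0 - 160.200.247.255) does not contain 160.200.183.181
  160.202.128.0/17 (160.202.128.0 - 160.202.255.255) does not contain 160.200.183.181
  162.200.0.0/13 (162.200.0.0 - 162.207.255.255) does not contain 160.200.183.181
Longest matching prefix is /11 -> next hop DIST1.

DIST1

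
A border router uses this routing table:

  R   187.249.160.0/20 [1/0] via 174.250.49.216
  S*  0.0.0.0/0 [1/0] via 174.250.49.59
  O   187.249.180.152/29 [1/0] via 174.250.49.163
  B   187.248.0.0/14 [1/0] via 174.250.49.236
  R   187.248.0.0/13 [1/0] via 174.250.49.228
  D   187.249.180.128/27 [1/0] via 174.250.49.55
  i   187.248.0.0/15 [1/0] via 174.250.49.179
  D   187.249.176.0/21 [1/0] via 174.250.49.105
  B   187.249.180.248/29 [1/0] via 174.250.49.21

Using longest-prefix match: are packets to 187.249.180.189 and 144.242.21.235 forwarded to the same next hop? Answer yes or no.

no

187.249.180.189: longest match 187.249.176.0/21 -> 174.250.49.105
144.242.21.235: longest match 0.0.0.0/0 -> 174.250.49.59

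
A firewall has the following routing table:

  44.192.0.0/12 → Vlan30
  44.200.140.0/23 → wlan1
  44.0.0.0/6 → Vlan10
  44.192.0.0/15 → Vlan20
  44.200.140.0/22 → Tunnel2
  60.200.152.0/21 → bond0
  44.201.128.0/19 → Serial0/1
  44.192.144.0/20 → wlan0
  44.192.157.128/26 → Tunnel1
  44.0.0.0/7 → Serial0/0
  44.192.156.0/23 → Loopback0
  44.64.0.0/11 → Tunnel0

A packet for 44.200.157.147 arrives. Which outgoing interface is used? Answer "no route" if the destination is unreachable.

Vlan30

Routes whose prefix contains 44.200.157.147:
  44.0.0.0/6 (44.0.0.0 - 47.255.255.255) -> Vlan10
  44.0.0.0/7 (44.0.0.0 - 45.255.255.255) -> Serial0/0
  44.192.0.0/12 (44.192.0.0 - 44.207.255.255) -> Vlan30
More-specific entries that do NOT match:
  44.192.157.128/26 (44.192.157.128 - 44.192.157.191) does not contain 44.200.157.147
  44.200.140.0/23 (44.200.140.0 - 44.200.141.255) does not contain 44.200.157.147
  44.192.156.0/23 (44.192.156.0 - 44.192.157.255) does not contain 44.200.157.147
  44.200.140.0/22 (44.200.140.0 - 44.200.143.255) does not contain 44.200.157.147
  60.200.152.0/21 (60.200.152.0 - 60.200.159.255) does not contain 44.200.157.147
  44.192.144.0/20 (44.192.144.0 - 44.192.159.255) does not contain 44.200.157.147
  44.201.128.0/19 (44.201.128.0 - 44.201.159.255) does not contain 44.200.157.147
  44.192.0.0/15 (44.192.0.0 - 44.193.255.255) does not contain 44.200.157.147
Longest matching prefix is /12 -> interface Vlan30.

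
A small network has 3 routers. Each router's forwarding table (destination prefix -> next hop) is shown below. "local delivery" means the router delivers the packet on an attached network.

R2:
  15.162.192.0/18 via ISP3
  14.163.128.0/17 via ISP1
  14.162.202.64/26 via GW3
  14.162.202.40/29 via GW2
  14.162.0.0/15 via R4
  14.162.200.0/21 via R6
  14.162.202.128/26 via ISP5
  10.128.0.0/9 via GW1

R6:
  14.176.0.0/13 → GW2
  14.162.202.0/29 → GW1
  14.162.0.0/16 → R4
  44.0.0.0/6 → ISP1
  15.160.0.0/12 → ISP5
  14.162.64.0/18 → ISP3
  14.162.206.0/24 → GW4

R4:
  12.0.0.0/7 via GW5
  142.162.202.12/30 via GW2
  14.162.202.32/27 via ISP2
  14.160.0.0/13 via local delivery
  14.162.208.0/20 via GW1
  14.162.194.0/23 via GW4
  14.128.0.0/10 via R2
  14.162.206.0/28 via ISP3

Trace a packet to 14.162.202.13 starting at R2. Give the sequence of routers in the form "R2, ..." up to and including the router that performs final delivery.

At R2: longest match for 14.162.202.13 is 14.162.200.0/21 -> R6
At R6: longest match for 14.162.202.13 is 14.162.0.0/16 -> R4
At R4: longest match for 14.162.202.13 is 14.160.0.0/13 -> local delivery

R2, R6, R4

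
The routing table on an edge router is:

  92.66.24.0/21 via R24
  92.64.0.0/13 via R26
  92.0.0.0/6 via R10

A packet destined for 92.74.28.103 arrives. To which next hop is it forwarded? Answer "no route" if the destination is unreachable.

R10

Routes whose prefix contains 92.74.28.103:
  92.0.0.0/6 (92.0.0.0 - 95.255.255.255) -> R10
More-specific entries that do NOT match:
  92.66.24.0/21 (92.66.24.0 - 92.66.31.255) does not contain 92.74.28.103
  92.64.0.0/13 (92.64.0.0 - 92.71.255.255) does not contain 92.74.28.103
Longest matching prefix is /6 -> next hop R10.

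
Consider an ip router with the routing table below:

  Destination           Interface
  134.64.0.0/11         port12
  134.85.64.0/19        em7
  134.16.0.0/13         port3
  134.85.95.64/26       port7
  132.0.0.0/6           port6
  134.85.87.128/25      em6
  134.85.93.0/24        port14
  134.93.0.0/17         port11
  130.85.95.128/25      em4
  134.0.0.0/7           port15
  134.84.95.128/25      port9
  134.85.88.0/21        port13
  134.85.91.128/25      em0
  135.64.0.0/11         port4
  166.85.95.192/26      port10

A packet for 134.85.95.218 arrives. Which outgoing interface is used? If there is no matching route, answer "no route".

Routes whose prefix contains 134.85.95.218:
  132.0.0.0/6 (132.0.0.0 - 135.255.255.255) -> port6
  134.0.0.0/7 (134.0.0.0 - 135.255.255.255) -> port15
  134.64.0.0/11 (134.64.0.0 - 134.95.255.255) -> port12
  134.85.64.0/19 (134.85.64.0 - 134.85.95.255) -> em7
  134.85.88.0/21 (134.85.88.0 - 134.85.95.255) -> port13
More-specific entries that do NOT match:
  134.85.95.64/26 (134.85.95.64 - 134.85.95.127) does not contain 134.85.95.218
  166.85.95.192/26 (166.85.95.192 - 166.85.95.255) does not contain 134.85.95.218
  134.85.87.128/25 (134.85.87.128 - 134.85.87.255) does not contain 134.85.95.218
  130.85.95.128/25 (130.85.95.128 - 130.85.95.255) does not contain 134.85.95.218
  134.84.95.128/25 (134.84.95.128 - 134.84.95.255) does not contain 134.85.95.218
  134.85.91.128/25 (134.85.91.128 - 134.85.91.255) does not contain 134.85.95.218
  134.85.93.0/24 (134.85.93.0 - 134.85.93.255) does not contain 134.85.95.218
Longest matching prefix is /21 -> interface port13.

port13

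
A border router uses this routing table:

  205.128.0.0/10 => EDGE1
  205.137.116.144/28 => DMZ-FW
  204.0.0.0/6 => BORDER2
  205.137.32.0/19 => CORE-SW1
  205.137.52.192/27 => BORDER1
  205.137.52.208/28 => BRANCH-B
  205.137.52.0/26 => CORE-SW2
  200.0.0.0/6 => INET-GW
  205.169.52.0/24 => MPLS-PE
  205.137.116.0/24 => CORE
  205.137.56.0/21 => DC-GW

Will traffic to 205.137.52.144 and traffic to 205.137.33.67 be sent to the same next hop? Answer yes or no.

yes

205.137.52.144: longest match 205.137.32.0/19 -> CORE-SW1
205.137.33.67: longest match 205.137.32.0/19 -> CORE-SW1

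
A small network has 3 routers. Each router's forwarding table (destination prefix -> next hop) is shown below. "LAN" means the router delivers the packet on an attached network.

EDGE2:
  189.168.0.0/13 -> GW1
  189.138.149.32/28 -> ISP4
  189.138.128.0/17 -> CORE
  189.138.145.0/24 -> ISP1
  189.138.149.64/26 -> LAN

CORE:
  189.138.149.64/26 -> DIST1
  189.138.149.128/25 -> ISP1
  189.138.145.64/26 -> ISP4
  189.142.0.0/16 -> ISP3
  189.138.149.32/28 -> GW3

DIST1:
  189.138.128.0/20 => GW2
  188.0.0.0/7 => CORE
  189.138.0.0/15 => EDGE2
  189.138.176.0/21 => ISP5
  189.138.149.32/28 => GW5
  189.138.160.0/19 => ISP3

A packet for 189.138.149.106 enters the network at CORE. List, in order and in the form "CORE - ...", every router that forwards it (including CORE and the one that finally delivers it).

At CORE: longest match for 189.138.149.106 is 189.138.149.64/26 -> DIST1
At DIST1: longest match for 189.138.149.106 is 189.138.0.0/15 -> EDGE2
At EDGE2: longest match for 189.138.149.106 is 189.138.149.64/26 -> LAN

CORE - DIST1 - EDGE2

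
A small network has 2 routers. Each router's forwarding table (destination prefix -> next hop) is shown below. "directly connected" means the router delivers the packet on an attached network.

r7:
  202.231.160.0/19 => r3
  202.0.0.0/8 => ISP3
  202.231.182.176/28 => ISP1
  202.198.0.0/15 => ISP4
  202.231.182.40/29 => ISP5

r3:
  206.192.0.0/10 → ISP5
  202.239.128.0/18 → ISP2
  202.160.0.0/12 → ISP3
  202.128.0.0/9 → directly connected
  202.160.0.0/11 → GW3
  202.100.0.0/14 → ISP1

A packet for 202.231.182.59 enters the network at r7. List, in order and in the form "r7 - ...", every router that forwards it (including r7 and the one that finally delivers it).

At r7: longest match for 202.231.182.59 is 202.231.160.0/19 -> r3
At r3: longest match for 202.231.182.59 is 202.128.0.0/9 -> directly connected

r7 - r3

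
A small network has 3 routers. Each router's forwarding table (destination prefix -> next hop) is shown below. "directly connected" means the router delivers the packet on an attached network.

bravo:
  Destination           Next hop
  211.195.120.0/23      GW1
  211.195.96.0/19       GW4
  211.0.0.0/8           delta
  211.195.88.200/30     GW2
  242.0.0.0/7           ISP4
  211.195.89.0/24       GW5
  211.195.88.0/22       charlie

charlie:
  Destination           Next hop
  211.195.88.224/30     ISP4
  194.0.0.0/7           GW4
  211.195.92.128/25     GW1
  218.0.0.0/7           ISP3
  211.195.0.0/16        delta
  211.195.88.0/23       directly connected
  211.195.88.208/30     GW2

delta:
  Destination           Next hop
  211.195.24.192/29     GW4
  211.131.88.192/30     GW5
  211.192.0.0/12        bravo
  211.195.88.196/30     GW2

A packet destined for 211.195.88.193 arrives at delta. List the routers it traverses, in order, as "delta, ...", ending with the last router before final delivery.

At delta: longest match for 211.195.88.193 is 211.192.0.0/12 -> bravo
At bravo: longest match for 211.195.88.193 is 211.195.88.0/22 -> charlie
At charlie: longest match for 211.195.88.193 is 211.195.88.0/23 -> directly connected

delta, bravo, charlie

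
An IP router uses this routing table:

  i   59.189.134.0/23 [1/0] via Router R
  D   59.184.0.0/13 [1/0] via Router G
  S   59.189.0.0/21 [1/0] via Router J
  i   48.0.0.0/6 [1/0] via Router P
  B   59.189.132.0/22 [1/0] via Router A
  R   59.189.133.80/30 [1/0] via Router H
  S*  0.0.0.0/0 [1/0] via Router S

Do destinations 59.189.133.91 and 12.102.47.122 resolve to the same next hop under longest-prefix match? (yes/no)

59.189.133.91: longest match 59.189.132.0/22 -> Router A
12.102.47.122: longest match 0.0.0.0/0 -> Router S

no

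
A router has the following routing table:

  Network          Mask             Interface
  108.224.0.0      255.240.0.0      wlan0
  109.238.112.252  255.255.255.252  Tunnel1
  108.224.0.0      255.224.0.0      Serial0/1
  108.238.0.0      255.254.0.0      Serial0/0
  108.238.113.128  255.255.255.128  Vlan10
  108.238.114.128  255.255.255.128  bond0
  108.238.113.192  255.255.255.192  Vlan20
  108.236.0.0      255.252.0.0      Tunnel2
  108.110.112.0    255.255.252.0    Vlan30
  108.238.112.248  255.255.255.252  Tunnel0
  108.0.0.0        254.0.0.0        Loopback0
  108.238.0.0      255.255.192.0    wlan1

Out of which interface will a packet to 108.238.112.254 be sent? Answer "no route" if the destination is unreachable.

Routes whose prefix contains 108.238.112.254:
  108.0.0.0/7 (108.0.0.0 - 109.255.255.255) -> Loopback0
  108.224.0.0/11 (108.224.0.0 - 108.255.255.255) -> Serial0/1
  108.224.0.0/12 (108.224.0.0 - 108.239.255.255) -> wlan0
  108.236.0.0/14 (108.236.0.0 - 108.239.255.255) -> Tunnel2
  108.238.0.0/15 (108.238.0.0 - 108.239.255.255) -> Serial0/0
More-specific entries that do NOT match:
  109.238.112.252/30 (109.238.112.252 - 109.238.112.255) does not contain 108.238.112.254
  108.238.112.248/30 (108.238.112.248 - 108.238.112.251) does not contain 108.238.112.254
  108.238.113.192/26 (108.238.113.192 - 108.238.113.255) does not contain 108.238.112.254
  108.238.113.128/25 (108.238.113.128 - 108.238.113.255) does not contain 108.238.112.254
  108.238.114.128/25 (108.238.114.128 - 108.238.114.255) does not contain 108.238.112.254
  108.110.112.0/22 (108.110.112.0 - 108.110.115.255) does not contain 108.238.112.254
  108.238.0.0/18 (108.238.0.0 - 108.238.63.255) does not contain 108.238.112.254
Longest matching prefix is /15 -> interface Serial0/0.

Serial0/0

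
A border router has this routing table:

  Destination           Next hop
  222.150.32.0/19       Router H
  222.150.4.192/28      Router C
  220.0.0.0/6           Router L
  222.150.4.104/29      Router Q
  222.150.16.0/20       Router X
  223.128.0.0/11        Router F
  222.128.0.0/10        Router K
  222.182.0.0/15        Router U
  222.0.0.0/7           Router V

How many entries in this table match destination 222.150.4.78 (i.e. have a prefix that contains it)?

Prefixes containing 222.150.4.78:
  220.0.0.0/6 (220.0.0.0 - 223.255.255.255)
  222.0.0.0/7 (222.0.0.0 - 223.255.255.255)
  222.128.0.0/10 (222.128.0.0 - 222.191.255.255)
Total matching entries: 3.

3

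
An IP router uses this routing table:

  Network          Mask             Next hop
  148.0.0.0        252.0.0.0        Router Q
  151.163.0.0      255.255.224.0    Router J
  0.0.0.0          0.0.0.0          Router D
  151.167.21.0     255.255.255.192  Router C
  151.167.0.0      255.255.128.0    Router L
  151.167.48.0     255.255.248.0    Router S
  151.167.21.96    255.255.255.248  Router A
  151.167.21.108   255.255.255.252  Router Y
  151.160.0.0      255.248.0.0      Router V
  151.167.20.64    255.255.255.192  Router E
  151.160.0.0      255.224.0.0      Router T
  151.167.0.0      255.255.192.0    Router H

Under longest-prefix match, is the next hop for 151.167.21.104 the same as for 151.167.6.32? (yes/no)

151.167.21.104: longest match 151.167.0.0/18 -> Router H
151.167.6.32: longest match 151.167.0.0/18 -> Router H

yes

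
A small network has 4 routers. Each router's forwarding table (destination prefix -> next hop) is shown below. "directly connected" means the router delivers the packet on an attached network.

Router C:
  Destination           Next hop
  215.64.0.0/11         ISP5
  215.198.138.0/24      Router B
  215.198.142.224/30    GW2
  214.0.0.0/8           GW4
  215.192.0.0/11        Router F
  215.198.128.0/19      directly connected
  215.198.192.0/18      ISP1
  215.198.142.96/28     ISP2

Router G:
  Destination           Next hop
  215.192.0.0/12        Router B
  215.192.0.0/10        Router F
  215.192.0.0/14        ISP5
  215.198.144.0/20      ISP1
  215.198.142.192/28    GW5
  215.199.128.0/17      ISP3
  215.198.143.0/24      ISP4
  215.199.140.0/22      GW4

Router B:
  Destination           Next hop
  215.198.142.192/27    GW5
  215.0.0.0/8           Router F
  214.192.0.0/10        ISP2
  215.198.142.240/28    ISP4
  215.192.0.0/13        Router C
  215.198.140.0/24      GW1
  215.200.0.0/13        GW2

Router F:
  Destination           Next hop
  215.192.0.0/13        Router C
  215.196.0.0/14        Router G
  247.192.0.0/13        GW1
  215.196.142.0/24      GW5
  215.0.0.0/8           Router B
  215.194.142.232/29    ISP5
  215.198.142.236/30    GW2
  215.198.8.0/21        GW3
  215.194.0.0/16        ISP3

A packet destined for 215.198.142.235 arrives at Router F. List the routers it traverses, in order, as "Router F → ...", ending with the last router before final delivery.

Router F → Router G → Router B → Router C

At Router F: longest match for 215.198.142.235 is 215.196.0.0/14 -> Router G
At Router G: longest match for 215.198.142.235 is 215.192.0.0/12 -> Router B
At Router B: longest match for 215.198.142.235 is 215.192.0.0/13 -> Router C
At Router C: longest match for 215.198.142.235 is 215.198.128.0/19 -> directly connected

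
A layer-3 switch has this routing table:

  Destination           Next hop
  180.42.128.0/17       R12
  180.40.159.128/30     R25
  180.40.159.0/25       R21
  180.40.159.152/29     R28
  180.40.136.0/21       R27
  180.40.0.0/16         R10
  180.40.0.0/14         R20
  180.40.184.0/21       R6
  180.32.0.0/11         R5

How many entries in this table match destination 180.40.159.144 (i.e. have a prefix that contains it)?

Prefixes containing 180.40.159.144:
  180.32.0.0/11 (180.32.0.0 - 180.63.255.255)
  180.40.0.0/14 (180.40.0.0 - 180.43.255.255)
  180.40.0.0/16 (180.40.0.0 - 180.40.255.255)
Total matching entries: 3.

3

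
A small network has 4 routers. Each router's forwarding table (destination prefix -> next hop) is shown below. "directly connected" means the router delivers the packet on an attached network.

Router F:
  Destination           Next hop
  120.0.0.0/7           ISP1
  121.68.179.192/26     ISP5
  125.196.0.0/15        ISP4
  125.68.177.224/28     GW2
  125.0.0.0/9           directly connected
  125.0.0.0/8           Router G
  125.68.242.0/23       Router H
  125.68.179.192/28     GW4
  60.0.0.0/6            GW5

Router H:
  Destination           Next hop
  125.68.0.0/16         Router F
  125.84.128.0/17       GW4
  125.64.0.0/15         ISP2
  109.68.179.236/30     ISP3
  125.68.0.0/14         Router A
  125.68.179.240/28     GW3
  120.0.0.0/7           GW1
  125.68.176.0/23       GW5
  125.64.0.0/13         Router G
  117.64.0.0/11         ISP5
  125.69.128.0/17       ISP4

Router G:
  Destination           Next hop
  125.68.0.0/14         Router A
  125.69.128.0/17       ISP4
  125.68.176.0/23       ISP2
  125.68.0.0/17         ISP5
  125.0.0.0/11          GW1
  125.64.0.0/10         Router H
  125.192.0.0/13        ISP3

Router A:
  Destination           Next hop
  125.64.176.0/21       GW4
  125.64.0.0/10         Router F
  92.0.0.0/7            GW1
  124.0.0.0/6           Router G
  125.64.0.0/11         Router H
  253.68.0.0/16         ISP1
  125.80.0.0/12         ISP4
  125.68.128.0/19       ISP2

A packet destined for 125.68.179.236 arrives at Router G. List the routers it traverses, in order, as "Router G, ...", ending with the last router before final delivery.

Router G, Router A, Router H, Router F

At Router G: longest match for 125.68.179.236 is 125.68.0.0/14 -> Router A
At Router A: longest match for 125.68.179.236 is 125.64.0.0/11 -> Router H
At Router H: longest match for 125.68.179.236 is 125.68.0.0/16 -> Router F
At Router F: longest match for 125.68.179.236 is 125.0.0.0/9 -> directly connected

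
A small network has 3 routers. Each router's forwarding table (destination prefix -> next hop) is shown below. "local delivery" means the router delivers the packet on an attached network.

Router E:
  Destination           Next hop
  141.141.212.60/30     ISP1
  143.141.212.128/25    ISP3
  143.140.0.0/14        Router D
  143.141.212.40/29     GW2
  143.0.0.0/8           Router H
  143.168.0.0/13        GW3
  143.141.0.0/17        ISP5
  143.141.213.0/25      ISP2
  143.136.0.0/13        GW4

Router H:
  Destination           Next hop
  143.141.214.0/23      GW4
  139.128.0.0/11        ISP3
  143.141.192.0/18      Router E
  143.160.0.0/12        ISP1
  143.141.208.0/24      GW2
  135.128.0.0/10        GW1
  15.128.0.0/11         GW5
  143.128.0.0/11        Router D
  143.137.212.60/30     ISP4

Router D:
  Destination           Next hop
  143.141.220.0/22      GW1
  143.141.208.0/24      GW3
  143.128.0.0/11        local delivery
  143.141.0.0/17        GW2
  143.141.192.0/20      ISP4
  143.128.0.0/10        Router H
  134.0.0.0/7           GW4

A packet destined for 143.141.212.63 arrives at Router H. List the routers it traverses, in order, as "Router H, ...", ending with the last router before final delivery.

At Router H: longest match for 143.141.212.63 is 143.141.192.0/18 -> Router E
At Router E: longest match for 143.141.212.63 is 143.140.0.0/14 -> Router D
At Router D: longest match for 143.141.212.63 is 143.128.0.0/11 -> local delivery

Router H, Router E, Router D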